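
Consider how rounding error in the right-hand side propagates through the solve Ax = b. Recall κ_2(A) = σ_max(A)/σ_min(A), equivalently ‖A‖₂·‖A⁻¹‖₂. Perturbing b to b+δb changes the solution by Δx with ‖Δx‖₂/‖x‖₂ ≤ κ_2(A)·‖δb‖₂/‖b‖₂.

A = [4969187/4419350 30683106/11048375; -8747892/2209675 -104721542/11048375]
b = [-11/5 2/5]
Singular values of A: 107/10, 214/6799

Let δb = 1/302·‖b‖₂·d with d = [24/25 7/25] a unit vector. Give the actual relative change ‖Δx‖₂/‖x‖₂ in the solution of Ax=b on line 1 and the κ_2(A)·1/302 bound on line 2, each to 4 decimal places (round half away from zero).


0.0037
1.1257

σ_max = 107/10, σ_min = 214/6799
condition number: (107/10) ÷ (214/6799) = 339.9500
worst-case relative error ≤ 339.9500 × 1/302 = 1.1257
solve Ax = b  →  x = [58.6183 -24.5255]
2-norm of b is 2.2361; of x, 63.5421
δb = ε·‖b‖·d = [0.0071 0.0021]; solving A·Δx = δb gives ‖Δx‖ = 0.2352
realised ‖Δx‖/‖x‖ = 0.0037
so the bound overstates the realised error by a factor of ≈ 304.0609 (computed from the unrounded values)


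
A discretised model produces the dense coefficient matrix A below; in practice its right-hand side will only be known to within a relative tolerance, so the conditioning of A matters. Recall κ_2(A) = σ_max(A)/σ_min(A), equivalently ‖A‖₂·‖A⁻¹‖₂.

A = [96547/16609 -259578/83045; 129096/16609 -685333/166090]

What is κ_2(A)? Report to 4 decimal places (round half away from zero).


390.8000

M = AᵀA = [25987100425/275858881 -13859670330/275858881; -13859670330/275858881 29568170929/1103435524]. tr(M)=461995061/3818116, det(M)=366025/3818116
eigenvalues of AᵀA: λ = (tr ± √(tr²−4·det))/2 = 121, 3025/3818116
so κ_2 = √(121 / (3025/3818116)) = 390.8000


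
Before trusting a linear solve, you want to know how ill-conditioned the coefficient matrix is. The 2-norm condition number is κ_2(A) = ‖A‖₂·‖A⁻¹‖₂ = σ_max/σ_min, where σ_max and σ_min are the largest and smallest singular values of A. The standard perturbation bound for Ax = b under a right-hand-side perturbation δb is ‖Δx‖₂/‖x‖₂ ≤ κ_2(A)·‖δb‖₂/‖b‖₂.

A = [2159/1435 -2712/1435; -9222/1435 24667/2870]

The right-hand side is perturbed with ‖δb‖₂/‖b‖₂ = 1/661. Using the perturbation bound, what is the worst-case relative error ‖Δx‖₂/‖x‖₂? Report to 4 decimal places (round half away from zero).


0.2330

form AᵀA = [10673/245 -14229/245; -14229/245 75893/980] with trace 23717/196 and determinant 121/196
eigenvalues of AᵀA: λ = (tr ± √(tr²−4·det))/2 = 121, 1/196
σ_max=√121=11, σ_min=√(1/196)=(1/14) → κ = 154.0000
worst-case relative error ≤ 154.0000 × 1/661 = 0.2330


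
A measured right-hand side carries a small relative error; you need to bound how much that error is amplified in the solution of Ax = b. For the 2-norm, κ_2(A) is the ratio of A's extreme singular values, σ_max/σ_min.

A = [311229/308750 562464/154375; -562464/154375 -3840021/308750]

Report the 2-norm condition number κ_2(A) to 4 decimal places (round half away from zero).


247.0000

M = AᵀA = [2179722393/152522500 1867942944/38130625; 1867942944/38130625 25617958857/152522500]. tr(M)=22238145/122018, det(M)=531441/976144
char-poly roots: 729/4 and 729/244036
so κ_2 = √((729/4) / (729/244036)) = 247.0000


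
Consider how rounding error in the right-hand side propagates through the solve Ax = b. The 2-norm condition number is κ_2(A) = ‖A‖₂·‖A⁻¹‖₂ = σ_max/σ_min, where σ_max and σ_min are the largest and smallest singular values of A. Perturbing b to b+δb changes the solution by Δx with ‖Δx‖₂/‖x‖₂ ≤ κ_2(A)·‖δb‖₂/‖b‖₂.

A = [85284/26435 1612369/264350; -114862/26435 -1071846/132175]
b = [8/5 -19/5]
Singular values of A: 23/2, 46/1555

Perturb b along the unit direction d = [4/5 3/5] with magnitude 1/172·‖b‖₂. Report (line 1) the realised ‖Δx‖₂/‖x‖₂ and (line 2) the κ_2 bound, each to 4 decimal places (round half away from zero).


0.0240
2.2602

σ_max = 23/2, σ_min = 46/1555
κ = σ_max/σ_min = (23/2)/(46/1555) = 388.7500
worst-case relative error ≤ 388.7500 × 1/172 = 2.2602
solve Ax = b  →  x = [29.9910 -15.6010]
‖b‖ = 4.1231, ‖x‖ = 33.8061
re-solving with b+δb shifts x by Δx of norm 0.8103
realised ‖Δx‖/‖x‖ = 0.0240
tightness: 0.0240 against a bound of 2.2602 (unrounded ratio ≈ 0.0106)


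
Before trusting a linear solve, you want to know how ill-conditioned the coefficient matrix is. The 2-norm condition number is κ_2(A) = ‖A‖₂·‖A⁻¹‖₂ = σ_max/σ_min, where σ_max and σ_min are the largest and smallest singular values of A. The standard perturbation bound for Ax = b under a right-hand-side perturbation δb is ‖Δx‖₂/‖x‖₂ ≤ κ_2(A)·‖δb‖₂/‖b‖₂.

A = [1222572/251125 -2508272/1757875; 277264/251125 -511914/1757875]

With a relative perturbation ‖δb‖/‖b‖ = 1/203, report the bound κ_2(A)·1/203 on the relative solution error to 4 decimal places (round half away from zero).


M = AᵀA = [186978896/7503125 -381734496/52521875; -381734496/52521875 779712596/367653125]. tr(M)=79533428/2941225, det(M)=1827904/73530625
solving λ² − 79533428/2941225·λ + 1827904/73530625 = 0 gives λ = 676/25, 2704/2941225
κ = σ_max/σ_min = (26/5)/(52/1715) = 171.5000
worst-case relative error ≤ 171.5000 × 1/203 = 0.8448

0.8448


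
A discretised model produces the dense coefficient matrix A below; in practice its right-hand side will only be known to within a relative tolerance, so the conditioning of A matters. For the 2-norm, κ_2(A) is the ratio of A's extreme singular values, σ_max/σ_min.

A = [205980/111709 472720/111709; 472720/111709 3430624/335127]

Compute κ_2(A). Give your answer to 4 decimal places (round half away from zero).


AᵀA = [1573325200/73839649 11324480320/221518947; 11324480320/221518947 81540584704/664556841]; tr = 566275216/3932289, det = 409600/436921
char-poly roots: 144 and 25600/3932289
κ_2(A) = √(λ_max/λ_min) = √(144 / (25600/3932289)) = 148.7250

148.7250


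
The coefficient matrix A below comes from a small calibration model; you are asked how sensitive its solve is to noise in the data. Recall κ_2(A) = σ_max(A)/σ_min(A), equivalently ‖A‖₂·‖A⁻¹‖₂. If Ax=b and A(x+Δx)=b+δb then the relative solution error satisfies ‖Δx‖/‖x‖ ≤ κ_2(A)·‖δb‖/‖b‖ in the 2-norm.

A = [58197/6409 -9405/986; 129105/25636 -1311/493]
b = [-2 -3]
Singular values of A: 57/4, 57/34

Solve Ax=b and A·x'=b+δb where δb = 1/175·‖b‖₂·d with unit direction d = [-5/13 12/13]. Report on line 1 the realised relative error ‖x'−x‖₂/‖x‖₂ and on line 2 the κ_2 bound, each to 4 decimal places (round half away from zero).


largest singular value 57/4, smallest 57/34
condition number: (57/4) ÷ (57/34) = 8.5000
worst-case relative error ≤ 8.5000 × 1/175 = 0.0486
solve Ax = b  →  x = [-0.9752 -0.7187]
2-norm of b is 3.6056; of x, 1.2114
Δx = A⁻¹·δb where δb = 1/175·3.6056·d; ‖Δx‖ = 0.0123
dividing the unrounded norms, ‖Δx‖/‖x‖ = 0.0101
realised/bound (from unrounded values) ≈ 0.2089

0.0101
0.0486


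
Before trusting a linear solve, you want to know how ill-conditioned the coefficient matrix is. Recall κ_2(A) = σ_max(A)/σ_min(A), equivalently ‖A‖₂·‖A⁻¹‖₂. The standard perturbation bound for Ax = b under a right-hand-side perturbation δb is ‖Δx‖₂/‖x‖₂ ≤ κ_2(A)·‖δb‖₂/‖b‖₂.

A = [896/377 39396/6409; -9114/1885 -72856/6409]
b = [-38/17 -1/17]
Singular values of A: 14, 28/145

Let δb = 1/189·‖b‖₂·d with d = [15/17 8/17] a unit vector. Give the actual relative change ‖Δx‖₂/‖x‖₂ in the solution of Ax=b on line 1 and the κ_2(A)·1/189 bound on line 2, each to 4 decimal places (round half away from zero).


largest singular value 14, smallest 28/145
κ_2(A) = 14 / (28/145) = 72.5000
perturbation bound = 72.5000·1/189 = 0.3836
solve Ax = b  →  x = [9.5330 -4.0495]
2-norm of b is 2.2361; of x, 10.3574
δb = ε·‖b‖·d = [0.0104 0.0056]; solving A·Δx = δb gives ‖Δx‖ = 0.0613
dividing the unrounded norms, ‖Δx‖/‖x‖ = 0.0059
tightness: 0.0059 against a bound of 0.3836 (unrounded ratio ≈ 0.0154)

0.0059
0.3836


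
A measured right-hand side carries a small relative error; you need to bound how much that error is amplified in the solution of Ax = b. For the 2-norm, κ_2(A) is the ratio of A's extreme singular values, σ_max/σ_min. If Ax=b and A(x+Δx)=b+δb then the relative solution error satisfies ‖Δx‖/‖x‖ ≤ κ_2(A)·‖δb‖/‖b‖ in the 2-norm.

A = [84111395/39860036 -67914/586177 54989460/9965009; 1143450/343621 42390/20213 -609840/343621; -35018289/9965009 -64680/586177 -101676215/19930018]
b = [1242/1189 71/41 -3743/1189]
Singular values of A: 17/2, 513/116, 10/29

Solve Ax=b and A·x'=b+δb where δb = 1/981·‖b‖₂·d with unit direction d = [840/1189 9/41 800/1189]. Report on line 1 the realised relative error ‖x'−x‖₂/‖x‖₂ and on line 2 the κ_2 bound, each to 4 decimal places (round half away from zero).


σ_max = 17/2, σ_min = 10/29
condition number: (17/2) ÷ (10/29) = 24.6500
worst-case relative error ≤ 24.6500 × 1/981 = 0.0251
solve Ax = b  →  x = [1.7223 -2.3460 -0.5186]
‖b‖₂ = 3.7417 and ‖x‖₂ = 2.9562
Δx = A⁻¹·δb where δb = 1/981·3.7417·d; ‖Δx‖ = 0.0111
dividing the unrounded norms, ‖Δx‖/‖x‖ = 0.0037
tightness: 0.0037 against a bound of 0.0251 (unrounded ratio ≈ 0.1489)

0.0037
0.0251


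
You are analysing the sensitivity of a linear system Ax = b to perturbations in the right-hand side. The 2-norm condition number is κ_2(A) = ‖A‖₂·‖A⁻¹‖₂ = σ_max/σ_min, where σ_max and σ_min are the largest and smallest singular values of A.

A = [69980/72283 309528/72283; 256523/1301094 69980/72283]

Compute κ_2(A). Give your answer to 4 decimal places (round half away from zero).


form AᵀA = [983044009/1007046756 121310330/27973521; 121310330/27973521 59907664/3108169] with trace 12131545/599076 and determinant 16/1849
char-poly roots: 81/4 and 64/149769
so κ_2 = √((81/4) / (64/149769)) = 217.6875

217.6875


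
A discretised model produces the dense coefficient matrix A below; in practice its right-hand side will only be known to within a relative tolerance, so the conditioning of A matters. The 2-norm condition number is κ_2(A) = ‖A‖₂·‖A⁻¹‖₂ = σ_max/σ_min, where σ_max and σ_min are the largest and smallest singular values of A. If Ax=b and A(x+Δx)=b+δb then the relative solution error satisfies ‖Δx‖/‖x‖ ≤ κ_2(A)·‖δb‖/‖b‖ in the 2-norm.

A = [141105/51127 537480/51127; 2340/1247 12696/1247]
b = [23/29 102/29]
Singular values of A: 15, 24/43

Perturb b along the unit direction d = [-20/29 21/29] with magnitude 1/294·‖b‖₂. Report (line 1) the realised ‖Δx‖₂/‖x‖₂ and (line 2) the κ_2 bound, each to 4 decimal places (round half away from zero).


0.0061
0.0914

σ_max = 15, σ_min = 24/43
κ = σ_max/σ_min = 15/(24/43) = 26.8750
worst-case relative error ≤ 26.8750 × 1/294 = 0.0914
solve Ax = b  →  x = [-3.4520 0.9817]
2-norm of b is 3.6056; of x, 3.5889
Δx = A⁻¹·δb where δb = 1/294·3.6056·d; ‖Δx‖ = 0.0220
realised ‖Δx‖/‖x‖ = 0.0061
tightness: 0.0061 against a bound of 0.0914 (unrounded ratio ≈ 0.0670)


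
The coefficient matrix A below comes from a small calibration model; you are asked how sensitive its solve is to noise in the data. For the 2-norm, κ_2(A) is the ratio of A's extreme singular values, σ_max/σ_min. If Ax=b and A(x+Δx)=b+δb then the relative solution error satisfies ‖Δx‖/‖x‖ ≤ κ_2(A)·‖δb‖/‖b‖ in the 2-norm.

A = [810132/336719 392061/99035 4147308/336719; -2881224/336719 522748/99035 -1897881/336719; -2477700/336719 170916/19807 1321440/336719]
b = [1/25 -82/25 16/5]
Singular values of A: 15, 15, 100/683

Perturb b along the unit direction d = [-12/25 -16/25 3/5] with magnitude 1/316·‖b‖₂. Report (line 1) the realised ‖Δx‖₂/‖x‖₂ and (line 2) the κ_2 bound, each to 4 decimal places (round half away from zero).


from the listed singular values, σ₁ = 15, σ_n = 100/683
κ = σ_max/σ_min = 15/(100/683) = 102.4500
κ_2(A)·‖δb‖/‖b‖ = 0.3242
solve Ax = b  →  x = [-17.4338 -18.7931 9.4491]
2-norm of b is 4.5826; of x, 27.3204
re-solving with b+δb shifts x by Δx of norm 0.0990
relative error = 0.0036
tightness: 0.0036 against a bound of 0.3242 (unrounded ratio ≈ 0.0112)

0.0036
0.3242


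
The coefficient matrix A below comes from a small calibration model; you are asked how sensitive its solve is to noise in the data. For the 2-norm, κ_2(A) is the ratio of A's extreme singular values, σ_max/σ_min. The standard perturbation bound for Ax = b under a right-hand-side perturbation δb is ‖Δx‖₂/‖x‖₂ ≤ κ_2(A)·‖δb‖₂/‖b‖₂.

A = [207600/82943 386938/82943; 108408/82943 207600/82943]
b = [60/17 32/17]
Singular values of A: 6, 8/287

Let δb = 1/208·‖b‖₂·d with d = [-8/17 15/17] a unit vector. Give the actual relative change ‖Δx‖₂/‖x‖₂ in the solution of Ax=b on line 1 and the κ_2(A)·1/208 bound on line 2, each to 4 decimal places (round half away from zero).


σ_max = 6, σ_min = 8/287
κ = σ_max/σ_min = 6/(8/287) = 215.2500
perturbation bound = 215.2500·1/208 = 1.0349
solve Ax = b  →  x = [0.3137 0.5882]
2-norm of b is 4.0000; of x, 0.6667
with δb = [-0.0090 0.0170], A·Δx = δb → ‖Δx‖ = 0.6899
realised ‖Δx‖/‖x‖ = 1.0349
realised/bound = 1 exactly: the bound is attained for this b and d

1.0349
1.0349


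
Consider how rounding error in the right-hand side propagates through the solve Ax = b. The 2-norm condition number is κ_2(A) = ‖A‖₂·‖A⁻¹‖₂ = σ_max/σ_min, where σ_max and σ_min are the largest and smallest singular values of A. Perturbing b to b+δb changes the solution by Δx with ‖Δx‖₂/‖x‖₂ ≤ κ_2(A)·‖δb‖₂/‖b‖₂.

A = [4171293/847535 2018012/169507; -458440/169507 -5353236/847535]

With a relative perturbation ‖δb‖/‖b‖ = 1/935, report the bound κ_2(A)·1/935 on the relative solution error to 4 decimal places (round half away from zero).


0.2051

M = AᵀA = [78387080041/2485521025 37618881804/497104205; 37618881804/497104205 451440991264/2485521025]. tr(M)=627015469/2941445, det(M)=454371856/367680625
eigenvalues of AᵀA: λ = (tr ± √(tr²−4·det))/2 = 5329/25, 85264/14707225
σ_max=√(5329/25)=(73/5), σ_min=√(85264/14707225)=(292/3835) → κ = 191.7500
worst-case relative error ≤ 191.7500 × 1/935 = 0.2051


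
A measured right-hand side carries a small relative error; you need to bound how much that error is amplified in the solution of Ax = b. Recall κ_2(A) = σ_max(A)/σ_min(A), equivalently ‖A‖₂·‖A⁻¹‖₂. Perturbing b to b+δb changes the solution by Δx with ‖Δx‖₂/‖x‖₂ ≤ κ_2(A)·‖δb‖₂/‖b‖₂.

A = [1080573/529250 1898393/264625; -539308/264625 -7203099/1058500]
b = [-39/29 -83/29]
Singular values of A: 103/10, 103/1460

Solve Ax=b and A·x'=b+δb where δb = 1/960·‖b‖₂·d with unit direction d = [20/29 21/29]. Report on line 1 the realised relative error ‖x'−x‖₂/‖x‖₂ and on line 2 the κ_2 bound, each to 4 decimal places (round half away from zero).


0.0011
0.1521

from the listed singular values, σ₁ = 103/10, σ_n = 103/1460
condition number: (103/10) ÷ (103/1460) = 146.0000
κ_2(A)·‖δb‖/‖b‖ = 0.1521
solve Ax = b  →  x = [40.8505 -11.8136]
‖b‖ = 3.1623, ‖x‖ = 42.5244
Δx = A⁻¹·δb where δb = 1/960·3.1623·d; ‖Δx‖ = 0.0467
relative error = 0.0011
tightness: 0.0011 against a bound of 0.1521 (unrounded ratio ≈ 0.0072)


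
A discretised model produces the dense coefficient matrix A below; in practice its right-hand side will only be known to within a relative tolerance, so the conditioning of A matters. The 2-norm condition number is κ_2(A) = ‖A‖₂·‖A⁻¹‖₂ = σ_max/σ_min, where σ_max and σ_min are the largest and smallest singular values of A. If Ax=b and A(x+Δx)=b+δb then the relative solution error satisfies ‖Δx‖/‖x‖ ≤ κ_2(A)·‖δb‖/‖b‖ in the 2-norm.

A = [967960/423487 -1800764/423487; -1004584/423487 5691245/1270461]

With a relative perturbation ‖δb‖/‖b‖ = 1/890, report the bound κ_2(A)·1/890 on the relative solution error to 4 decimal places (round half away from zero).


0.3619

form AᵀA = [2314073216/213247609 -13016095400/639742827; -13016095400/639742827 73216442929/1919228481] with trace 325408657/6640929 and determinant 153664/6640929
λ_max, λ_min = (325408657/6640929 ± √105886712163688225/44101937983041)/2 = 49, 3136/6640929
κ = σ_max/σ_min = 7/(56/2577) = 322.1250
perturbation bound = 322.1250·1/890 = 0.3619


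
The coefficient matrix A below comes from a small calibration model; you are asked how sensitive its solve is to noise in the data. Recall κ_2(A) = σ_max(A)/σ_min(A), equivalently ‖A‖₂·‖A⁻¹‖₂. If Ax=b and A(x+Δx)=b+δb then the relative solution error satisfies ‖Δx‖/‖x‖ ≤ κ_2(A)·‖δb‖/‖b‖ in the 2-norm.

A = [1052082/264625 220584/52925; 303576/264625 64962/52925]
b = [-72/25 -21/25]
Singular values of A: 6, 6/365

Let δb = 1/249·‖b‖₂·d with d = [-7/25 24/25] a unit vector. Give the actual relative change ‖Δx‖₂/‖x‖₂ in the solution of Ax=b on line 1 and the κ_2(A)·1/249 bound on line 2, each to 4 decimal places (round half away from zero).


σ_max = 6, σ_min = 6/365
κ_2(A) = 6 / (6/365) = 365.0000
worst-case relative error ≤ 365.0000 × 1/249 = 1.4659
solve Ax = b  →  x = [-0.3448 -0.3621]
‖b‖ = 3.0000, ‖x‖ = 0.5000
with δb = [-0.0034 0.0116], A·Δx = δb → ‖Δx‖ = 0.7329
dividing the unrounded norms, ‖Δx‖/‖x‖ = 1.4659
tightness: 1.4659 against a bound of 1.4659; the bound is attained (ratio 1)

1.4659
1.4659


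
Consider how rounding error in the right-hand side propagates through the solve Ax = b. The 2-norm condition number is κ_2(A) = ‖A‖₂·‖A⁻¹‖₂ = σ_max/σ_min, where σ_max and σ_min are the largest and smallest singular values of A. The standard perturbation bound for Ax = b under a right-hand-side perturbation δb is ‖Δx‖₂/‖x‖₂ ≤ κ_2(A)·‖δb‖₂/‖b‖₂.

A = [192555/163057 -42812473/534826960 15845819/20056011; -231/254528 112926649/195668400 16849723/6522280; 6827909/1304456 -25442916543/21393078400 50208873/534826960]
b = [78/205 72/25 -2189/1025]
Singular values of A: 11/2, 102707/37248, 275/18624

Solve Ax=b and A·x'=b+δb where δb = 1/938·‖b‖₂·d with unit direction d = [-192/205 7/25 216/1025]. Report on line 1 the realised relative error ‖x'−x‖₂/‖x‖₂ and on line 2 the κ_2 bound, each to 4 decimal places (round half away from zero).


0.2269
0.3971

σ_max = 11/2, σ_min = 275/18624
condition number: (11/2) ÷ (275/18624) = 372.4800
bound on ‖Δx‖/‖x‖: κ·ε = 372.4800·1/938 = 0.3971
solve Ax = b  →  x = [-0.3548 0.3167 1.0439]
2-norm of b is 3.6056; of x, 1.1471
δb = ε·‖b‖·d = [-0.0036 0.0011 0.0008]; solving A·Δx = δb gives ‖Δx‖ = 0.2603
relative error = 0.2269
realised/bound (from unrounded values) ≈ 0.5715


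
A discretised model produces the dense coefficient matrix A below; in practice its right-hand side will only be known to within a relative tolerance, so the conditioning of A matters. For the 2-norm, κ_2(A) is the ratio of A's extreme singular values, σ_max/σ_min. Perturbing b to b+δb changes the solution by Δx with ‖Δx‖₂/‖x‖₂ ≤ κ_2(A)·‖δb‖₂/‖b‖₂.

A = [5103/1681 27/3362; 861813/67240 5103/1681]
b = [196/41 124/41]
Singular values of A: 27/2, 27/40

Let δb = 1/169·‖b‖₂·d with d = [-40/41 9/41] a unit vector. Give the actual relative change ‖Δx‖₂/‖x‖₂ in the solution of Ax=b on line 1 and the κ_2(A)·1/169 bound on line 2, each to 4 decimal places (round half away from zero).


σ_max = 27/2, σ_min = 27/40
condition number: (27/2) ÷ (27/40) = 20.0000
bound on ‖Δx‖/‖x‖: κ·ε = 20.0000·1/169 = 0.1183
solve Ax = b  →  x = [1.5899 -5.7164]
‖b‖ = 5.6569, ‖x‖ = 5.9333
re-solving with b+δb shifts x by Δx of norm 0.0496
dividing the unrounded norms, ‖Δx‖/‖x‖ = 0.0084
tightness: 0.0084 against a bound of 0.1183 (unrounded ratio ≈ 0.0706)

0.0084
0.1183


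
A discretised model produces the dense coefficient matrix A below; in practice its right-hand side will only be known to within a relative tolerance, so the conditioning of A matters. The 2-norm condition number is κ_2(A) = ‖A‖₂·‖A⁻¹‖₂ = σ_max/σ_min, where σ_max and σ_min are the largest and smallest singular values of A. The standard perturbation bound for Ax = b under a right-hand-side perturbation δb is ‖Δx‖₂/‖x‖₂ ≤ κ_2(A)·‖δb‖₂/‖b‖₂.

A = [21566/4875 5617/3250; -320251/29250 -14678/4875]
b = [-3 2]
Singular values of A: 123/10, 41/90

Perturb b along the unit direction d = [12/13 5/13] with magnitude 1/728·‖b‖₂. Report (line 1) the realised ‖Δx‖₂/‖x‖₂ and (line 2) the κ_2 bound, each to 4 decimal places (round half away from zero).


0.0025
0.0371

σ_max = 123/10, σ_min = 41/90
condition number: (123/10) ÷ (41/90) = 27.0000
bound on ‖Δx‖/‖x‖: κ·ε = 27.0000·1/728 = 0.0371
solve Ax = b  →  x = [0.9951 -4.2829]
‖b‖ = 3.6056, ‖x‖ = 4.3970
re-solving with b+δb shifts x by Δx of norm 0.0109
realised ‖Δx‖/‖x‖ = 0.0025
so the bound overstates the realised error by a factor of ≈ 15.0000 (computed from the unrounded values)


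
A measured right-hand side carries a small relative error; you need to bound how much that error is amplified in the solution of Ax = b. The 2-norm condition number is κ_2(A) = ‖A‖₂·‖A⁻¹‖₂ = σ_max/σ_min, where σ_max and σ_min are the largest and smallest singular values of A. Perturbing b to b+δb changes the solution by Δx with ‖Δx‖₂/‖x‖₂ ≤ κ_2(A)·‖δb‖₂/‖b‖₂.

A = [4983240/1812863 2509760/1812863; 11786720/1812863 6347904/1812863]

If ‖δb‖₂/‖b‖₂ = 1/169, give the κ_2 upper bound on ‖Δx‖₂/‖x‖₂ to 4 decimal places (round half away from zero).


M = AᵀA = [968990824000/19446581401 516731973120/19446581401; 516731973120/19446581401 275708760064/19446581401]. tr(M)=4306918976/67289209, det(M)=26214400/67289209
char-poly roots: 64 and 409600/67289209
σ_max=√64=8, σ_min=√(409600/67289209)=(640/8203) → κ = 102.5375
bound on ‖Δx‖/‖x‖: κ·ε = 102.5375·1/169 = 0.6067

0.6067


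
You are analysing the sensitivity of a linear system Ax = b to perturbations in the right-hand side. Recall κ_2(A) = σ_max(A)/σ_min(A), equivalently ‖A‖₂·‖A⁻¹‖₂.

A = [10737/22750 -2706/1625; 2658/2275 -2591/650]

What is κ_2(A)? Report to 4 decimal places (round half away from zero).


315.0000

AᵀA = [4862601/3062500 -595344/109375; -595344/109375 1166401/62500]; tr = 49613/2450, det = 81/19600
λ_max, λ_min = (49613/2450 ± √615337636/1500625)/2 = 81/4, 1/4900
σ_max=√(81/4)=(9/2), σ_min=√(1/4900)=(1/70) → κ = 315.0000


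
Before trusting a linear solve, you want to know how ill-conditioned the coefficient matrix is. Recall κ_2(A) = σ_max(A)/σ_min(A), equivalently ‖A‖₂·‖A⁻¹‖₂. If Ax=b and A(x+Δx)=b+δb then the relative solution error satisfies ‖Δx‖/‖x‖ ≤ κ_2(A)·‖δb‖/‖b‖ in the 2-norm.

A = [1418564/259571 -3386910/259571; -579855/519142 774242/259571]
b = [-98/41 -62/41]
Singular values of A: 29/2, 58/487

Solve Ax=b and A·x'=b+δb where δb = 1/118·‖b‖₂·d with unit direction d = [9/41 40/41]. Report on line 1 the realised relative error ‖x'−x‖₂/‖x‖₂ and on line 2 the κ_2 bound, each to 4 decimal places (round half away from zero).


0.0120
1.0318

σ_max = 29/2, σ_min = 58/487
condition number: (29/2) ÷ (58/487) = 121.7500
perturbation bound = 121.7500·1/118 = 1.0318
solve Ax = b  →  x = [-15.5544 -6.3316]
‖b‖ = 2.8284, ‖x‖ = 16.7937
δb = ε·‖b‖·d = [0.0053 0.0234]; solving A·Δx = δb gives ‖Δx‖ = 0.2013
realised ‖Δx‖/‖x‖ = 0.0120
so the bound overstates the realised error by a factor of ≈ 86.0932 (computed from the unrounded values)


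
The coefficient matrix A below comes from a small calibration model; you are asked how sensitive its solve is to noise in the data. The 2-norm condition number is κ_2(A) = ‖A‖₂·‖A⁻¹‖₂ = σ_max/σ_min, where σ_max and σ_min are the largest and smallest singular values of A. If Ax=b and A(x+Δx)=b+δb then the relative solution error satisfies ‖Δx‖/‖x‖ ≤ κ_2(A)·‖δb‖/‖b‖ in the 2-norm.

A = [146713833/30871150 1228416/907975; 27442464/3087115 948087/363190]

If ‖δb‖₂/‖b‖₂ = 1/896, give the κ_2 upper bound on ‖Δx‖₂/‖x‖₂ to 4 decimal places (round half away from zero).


M = AᵀA = [335065162050801/3297674402500 24431520706992/824418600625; 24431520706992/824418600625 28507747465449/3297674402500]. tr(M)=290858327613/2638139522, det(M)=3038765625/21105116176
solving λ² − 290858327613/2638139522·λ + 3038765625/21105116176 = 0 gives λ = 441/4, 6890625/5276279044
κ_2(A) = √(λ_max/λ_min) = √((441/4) / (6890625/5276279044)) = 290.5520
worst-case relative error ≤ 290.5520 × 1/896 = 0.3243

0.3243


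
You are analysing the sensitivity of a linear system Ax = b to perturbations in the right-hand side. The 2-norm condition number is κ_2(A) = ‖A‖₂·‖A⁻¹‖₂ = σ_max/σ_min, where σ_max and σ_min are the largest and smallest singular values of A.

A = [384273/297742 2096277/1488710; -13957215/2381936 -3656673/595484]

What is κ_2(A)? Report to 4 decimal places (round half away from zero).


form AᵀA = [121507708401/3375145216 159472658331/4218931520; 159472658331/4218931520 209315255661/5273664400] with trace 6386736800601/84378630400 and determinant 1432244025/13500580864
eigenvalues of AᵀA: λ = (tr ± √(tr²−4·det))/2 = 7569/100, 4730625/3375145216
so κ_2 = √((7569/100) / (4730625/3375145216)) = 232.3840

232.3840


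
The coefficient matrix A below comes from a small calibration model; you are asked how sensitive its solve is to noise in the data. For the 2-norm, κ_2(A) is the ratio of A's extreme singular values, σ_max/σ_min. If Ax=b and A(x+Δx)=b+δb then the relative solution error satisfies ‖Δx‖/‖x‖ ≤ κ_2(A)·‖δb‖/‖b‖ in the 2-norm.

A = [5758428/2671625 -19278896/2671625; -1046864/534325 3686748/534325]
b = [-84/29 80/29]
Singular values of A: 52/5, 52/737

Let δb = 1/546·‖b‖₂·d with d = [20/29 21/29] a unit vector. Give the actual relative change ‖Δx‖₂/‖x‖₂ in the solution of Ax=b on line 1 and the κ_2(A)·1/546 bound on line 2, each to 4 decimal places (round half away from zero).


from the listed singular values, σ₁ = 52/5, σ_n = 52/737
κ = σ_max/σ_min = (52/5)/(52/737) = 147.4000
worst-case relative error ≤ 147.4000 × 1/546 = 0.2700
solve Ax = b  →  x = [-0.1077 0.3692]
2-norm of b is 4.0000; of x, 0.3846
Δx = A⁻¹·δb where δb = 1/546·4.0000·d; ‖Δx‖ = 0.1038
realised ‖Δx‖/‖x‖ = 0.2700
realised/bound = 1 exactly: the bound is attained for this b and d

0.2700
0.2700


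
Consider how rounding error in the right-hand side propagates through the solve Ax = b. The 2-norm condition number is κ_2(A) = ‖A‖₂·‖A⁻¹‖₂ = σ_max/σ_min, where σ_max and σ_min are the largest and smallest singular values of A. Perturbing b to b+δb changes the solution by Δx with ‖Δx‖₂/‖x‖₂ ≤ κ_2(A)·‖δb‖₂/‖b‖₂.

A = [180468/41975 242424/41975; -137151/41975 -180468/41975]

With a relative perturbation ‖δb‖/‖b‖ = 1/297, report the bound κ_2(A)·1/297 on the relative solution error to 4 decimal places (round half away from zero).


form AᵀA = [2055163833/70476025 2740045644/70476025; 2740045644/70476025 3653523792/70476025] with trace 228347505/2819041 and determinant 419904/2819041
eigenvalues of AᵀA: λ = (tr ± √(tr²−4·det))/2 = 81, 5184/2819041
so κ_2 = √(81 / (5184/2819041)) = 209.8750
κ_2(A)·‖δb‖/‖b‖ = 0.7066

0.7066


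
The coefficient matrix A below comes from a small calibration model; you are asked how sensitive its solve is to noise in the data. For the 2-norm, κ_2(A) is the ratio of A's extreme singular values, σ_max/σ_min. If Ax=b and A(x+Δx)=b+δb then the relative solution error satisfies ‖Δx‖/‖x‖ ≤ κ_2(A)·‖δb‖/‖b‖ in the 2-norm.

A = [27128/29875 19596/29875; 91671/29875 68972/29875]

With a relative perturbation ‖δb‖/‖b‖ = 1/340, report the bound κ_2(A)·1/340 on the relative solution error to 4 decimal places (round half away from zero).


0.5624

form AᵀA = [14623201/1428025 10966932/1428025; 10966932/1428025 8225824/1428025] with trace 913961/57121 and determinant 400/57121
solving λ² − 913961/57121·λ + 400/57121 = 0 gives λ = 16, 25/57121
so κ_2 = √(16 / (25/57121)) = 191.2000
perturbation bound = 191.2000·1/340 = 0.5624


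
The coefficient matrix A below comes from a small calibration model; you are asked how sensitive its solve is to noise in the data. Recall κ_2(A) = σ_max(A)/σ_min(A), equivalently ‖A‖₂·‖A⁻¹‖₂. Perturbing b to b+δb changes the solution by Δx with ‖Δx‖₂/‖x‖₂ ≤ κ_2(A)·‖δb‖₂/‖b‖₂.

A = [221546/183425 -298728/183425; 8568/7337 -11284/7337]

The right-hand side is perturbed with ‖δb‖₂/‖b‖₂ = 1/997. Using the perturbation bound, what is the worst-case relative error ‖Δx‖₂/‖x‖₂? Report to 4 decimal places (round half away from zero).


form AᵀA = [112918276/40005625 -150544368/40005625; -150544368/40005625 200735824/40005625] with trace 12546164/1600225 and determinant 3136/1600225
λ_max, λ_min = (12546164/1600225 ± √157386157892496/2560720050625)/2 = 196/25, 16/64009
σ_max=√(196/25)=(14/5), σ_min=√(16/64009)=(4/253) → κ = 177.1000
worst-case relative error ≤ 177.1000 × 1/997 = 0.1776

0.1776


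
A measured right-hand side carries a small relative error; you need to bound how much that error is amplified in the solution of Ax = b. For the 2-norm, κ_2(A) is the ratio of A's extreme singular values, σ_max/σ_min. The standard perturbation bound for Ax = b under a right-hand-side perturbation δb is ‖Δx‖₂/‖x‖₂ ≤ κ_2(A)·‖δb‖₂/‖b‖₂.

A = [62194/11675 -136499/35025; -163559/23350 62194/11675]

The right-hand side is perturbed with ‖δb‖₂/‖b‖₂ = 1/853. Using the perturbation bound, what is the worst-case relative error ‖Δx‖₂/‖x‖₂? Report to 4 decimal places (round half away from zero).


AᵀA = [1688956841/21808900 -949920059/16356675; -949920059/16356675 2137792789/49070025]; tr = 950071309/7851204, det = 9150625/7851204
char-poly roots: 121 and 75625/7851204
σ_max=√121=11, σ_min=√(75625/7851204)=(275/2802) → κ = 112.0800
bound on ‖Δx‖/‖x‖: κ·ε = 112.0800·1/853 = 0.1314

0.1314


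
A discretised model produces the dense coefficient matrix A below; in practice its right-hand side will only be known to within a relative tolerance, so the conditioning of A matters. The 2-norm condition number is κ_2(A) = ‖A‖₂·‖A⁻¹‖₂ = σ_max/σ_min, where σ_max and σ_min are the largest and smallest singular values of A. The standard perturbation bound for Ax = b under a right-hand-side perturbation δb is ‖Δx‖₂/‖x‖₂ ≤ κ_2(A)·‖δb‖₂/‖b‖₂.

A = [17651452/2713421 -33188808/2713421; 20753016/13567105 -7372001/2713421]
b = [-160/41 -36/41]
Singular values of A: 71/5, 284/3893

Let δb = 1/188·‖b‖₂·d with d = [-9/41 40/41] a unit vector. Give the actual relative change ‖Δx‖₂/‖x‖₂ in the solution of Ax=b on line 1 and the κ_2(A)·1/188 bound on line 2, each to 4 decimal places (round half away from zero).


from the listed singular values, σ₁ = 71/5, σ_n = 284/3893
condition number: (71/5) ÷ (284/3893) = 194.6500
bound on ‖Δx‖/‖x‖: κ·ε = 194.6500·1/188 = 1.0354
solve Ax = b  →  x = [-0.1326 0.2486]
2-norm of b is 4.0000; of x, 0.2817
with δb = [-0.0047 0.0208], A·Δx = δb → ‖Δx‖ = 0.2917
dividing the unrounded norms, ‖Δx‖/‖x‖ = 1.0354
realised/bound = 1 exactly: the bound is attained for this b and d

1.0354
1.0354


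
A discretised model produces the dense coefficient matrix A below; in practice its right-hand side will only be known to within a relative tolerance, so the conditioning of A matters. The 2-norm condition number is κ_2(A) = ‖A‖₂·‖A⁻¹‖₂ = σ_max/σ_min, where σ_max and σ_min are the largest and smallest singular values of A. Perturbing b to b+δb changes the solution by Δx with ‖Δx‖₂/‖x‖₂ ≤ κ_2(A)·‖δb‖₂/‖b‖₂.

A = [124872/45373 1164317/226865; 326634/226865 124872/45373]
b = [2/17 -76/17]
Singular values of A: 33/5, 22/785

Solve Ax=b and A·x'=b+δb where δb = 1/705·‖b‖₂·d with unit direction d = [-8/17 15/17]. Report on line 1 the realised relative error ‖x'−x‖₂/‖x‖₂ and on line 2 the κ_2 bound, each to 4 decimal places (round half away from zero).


0.0016
0.3340

σ_max = 33/5, σ_min = 22/785
condition number: (33/5) ÷ (22/785) = 235.5000
perturbation bound = 235.5000·1/705 = 0.3340
solve Ax = b  →  x = [125.7932 -67.4332]
2-norm of b is 4.4721; of x, 142.7276
Δx = A⁻¹·δb where δb = 1/705·4.4721·d; ‖Δx‖ = 0.2263
relative error = 0.0016
realised/bound (from unrounded values) ≈ 0.0047


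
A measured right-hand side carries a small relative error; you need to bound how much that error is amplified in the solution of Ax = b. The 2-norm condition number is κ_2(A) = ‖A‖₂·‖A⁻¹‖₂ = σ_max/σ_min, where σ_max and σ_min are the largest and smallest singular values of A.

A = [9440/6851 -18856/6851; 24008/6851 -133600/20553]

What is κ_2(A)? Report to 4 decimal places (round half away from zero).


93.0000

form AᵀA = [3937856/277729 -22138880/833187; -22138880/833187 124549696/2499561] with trace 553600/8649 and determinant 4096/8649
λ_max, λ_min = (553600/8649 ± √306331254784/74805201)/2 = 64, 64/8649
so κ_2 = √(64 / (64/8649)) = 93.0000


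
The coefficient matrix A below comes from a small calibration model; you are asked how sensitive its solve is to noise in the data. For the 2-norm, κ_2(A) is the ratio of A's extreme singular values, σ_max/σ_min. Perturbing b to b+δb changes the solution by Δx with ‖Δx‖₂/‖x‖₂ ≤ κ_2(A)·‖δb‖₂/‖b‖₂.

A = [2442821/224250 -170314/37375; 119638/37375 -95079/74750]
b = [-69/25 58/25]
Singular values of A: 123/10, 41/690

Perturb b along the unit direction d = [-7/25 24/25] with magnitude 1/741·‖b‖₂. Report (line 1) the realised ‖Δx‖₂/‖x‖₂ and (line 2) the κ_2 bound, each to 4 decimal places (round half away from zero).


from the listed singular values, σ₁ = 123/10, σ_n = 41/690
κ = σ_max/σ_min = (123/10)/(41/690) = 207.0000
perturbation bound = 207.0000·1/741 = 0.2794
solve Ax = b  →  x = [19.2683 46.6667]
‖b‖₂ = 3.6056 and ‖x‖₂ = 50.4881
re-solving with b+δb shifts x by Δx of norm 0.0819
realised ‖Δx‖/‖x‖ = 0.0016
so the bound overstates the realised error by a factor of ≈ 172.2353 (computed from the unrounded values)

0.0016
0.2794


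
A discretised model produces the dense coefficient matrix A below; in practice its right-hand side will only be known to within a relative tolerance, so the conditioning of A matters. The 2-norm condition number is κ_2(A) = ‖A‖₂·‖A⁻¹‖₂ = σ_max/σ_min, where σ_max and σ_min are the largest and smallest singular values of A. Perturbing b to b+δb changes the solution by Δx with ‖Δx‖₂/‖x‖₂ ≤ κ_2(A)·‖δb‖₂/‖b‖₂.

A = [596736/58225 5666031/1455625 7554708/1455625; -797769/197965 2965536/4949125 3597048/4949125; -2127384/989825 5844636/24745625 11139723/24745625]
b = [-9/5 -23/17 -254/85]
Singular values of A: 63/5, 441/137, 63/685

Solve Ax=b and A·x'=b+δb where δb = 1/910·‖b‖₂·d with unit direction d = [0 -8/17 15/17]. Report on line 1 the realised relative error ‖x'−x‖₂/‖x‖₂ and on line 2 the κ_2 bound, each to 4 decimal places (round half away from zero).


0.0021
0.1505

from the listed singular values, σ₁ = 63/5, σ_n = 63/685
κ = σ_max/σ_min = (63/5)/(63/685) = 137.0000
κ_2(A)·‖δb‖/‖b‖ = 0.1505
solve Ax = b  →  x = [0.3685 16.8810 -13.7354]
‖b‖ = 3.7417, ‖x‖ = 21.7661
with δb = [0.0000 -0.0019 0.0036], A·Δx = δb → ‖Δx‖ = 0.0447
relative error = 0.0021
tightness: 0.0021 against a bound of 0.1505 (unrounded ratio ≈ 0.0136)


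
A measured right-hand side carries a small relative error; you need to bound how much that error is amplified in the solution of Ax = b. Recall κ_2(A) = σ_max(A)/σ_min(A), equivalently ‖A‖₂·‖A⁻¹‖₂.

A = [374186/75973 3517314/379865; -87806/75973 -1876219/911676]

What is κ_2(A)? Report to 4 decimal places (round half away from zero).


M = AᵀA = [87879272/3433609 4942674689/103008270; 4942674689/103008270 1112136004129/12360992400]. tr(M)=4942911361/42771600, det(M)=3418801/10692900
eigenvalues of AᵀA: λ = (tr ± √(tr²−4·det))/2 = 1849/16, 7396/2673225
so κ_2 = √((1849/16) / (7396/2673225)) = 204.3750

204.3750


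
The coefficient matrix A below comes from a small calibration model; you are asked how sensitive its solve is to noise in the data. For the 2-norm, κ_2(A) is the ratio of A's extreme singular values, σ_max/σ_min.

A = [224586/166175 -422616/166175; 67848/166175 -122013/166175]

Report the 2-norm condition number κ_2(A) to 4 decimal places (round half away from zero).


M = AᵀA = [88067556/44182609 -165107160/44182609; -165107160/44182609 309586329/44182609]. tr(M)=1375965/152881, det(M)=324/152881
solving λ² − 1375965/152881·λ + 324/152881 = 0 gives λ = 9, 36/152881
so κ_2 = √(9 / (36/152881)) = 195.5000

195.5000


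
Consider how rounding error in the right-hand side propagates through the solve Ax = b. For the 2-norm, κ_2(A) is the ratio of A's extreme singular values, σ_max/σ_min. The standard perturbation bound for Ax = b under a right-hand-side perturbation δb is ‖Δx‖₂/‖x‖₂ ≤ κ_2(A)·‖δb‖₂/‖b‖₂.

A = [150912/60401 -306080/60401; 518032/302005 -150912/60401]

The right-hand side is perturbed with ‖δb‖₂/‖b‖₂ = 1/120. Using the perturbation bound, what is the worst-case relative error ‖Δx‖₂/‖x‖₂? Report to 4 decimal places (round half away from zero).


0.1393

form AᵀA = [2898678016/315595225 -1069664256/63119045; -1069664256/63119045 402973696/12623809] with trace 44889344/1092025 and determinant 262144/43681
λ_max, λ_min = (44889344/1092025 ± √1986426424590336/1192518600625)/2 = 1024/25, 6400/43681
κ_2(A) = √(λ_max/λ_min) = √((1024/25) / (6400/43681)) = 16.7200
κ_2(A)·‖δb‖/‖b‖ = 0.1393


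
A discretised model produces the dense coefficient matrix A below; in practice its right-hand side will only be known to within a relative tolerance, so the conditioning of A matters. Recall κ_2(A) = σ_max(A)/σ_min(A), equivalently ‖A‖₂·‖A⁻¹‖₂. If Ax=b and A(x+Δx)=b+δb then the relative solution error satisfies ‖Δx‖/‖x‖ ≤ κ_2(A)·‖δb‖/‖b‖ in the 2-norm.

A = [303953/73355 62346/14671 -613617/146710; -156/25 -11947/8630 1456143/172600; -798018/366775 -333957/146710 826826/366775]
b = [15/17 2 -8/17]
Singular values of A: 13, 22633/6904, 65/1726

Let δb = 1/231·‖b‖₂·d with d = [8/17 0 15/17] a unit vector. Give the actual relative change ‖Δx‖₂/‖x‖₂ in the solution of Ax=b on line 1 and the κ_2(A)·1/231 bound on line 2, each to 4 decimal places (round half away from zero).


0.4180
1.4944

largest singular value 13, smallest 65/1726
κ = σ_max/σ_min = 13/(65/1726) = 345.2000
perturbation bound = 345.2000·1/231 = 1.4944
solve Ax = b  →  x = [-0.0462 0.5395 0.2915]
‖b‖₂ = 2.2361 and ‖x‖₂ = 0.6149
with δb = [0.0046 0.0000 0.0085], A·Δx = δb → ‖Δx‖ = 0.2570
relative error = 0.4180
tightness: 0.4180 against a bound of 1.4944 (unrounded ratio ≈ 0.2797)
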